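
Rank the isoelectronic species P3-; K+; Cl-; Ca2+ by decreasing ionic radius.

All of these have 18 electrons, so size is governed by nuclear charge alone: the more protons, the stronger the pull on the same electron cloud, and the smaller the ion.
Nuclear charges: Ca2+ (Z=20), K+ (Z=19), Cl- (Z=17), P3- (Z=15).
Largest to smallest: P3- > Cl- > K+ > Ca2+.

P3-, Cl-, K+, Ca2+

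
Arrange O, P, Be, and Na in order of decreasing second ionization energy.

Na, O, P, Be

The second ionization energy removes an electron from the +1 ion. For each element: O⁺ still has 5 valence electrons; P⁺ still has 4 valence electrons; Be⁺ still has 1 valence electron; Na⁺ is the bare [Ne] core.
Breaking into a closed-shell core is much more expensive than removing a leftover valence electron — Na has the largest IE_2 here.
Valence configurations: O⁺ [He]2s²2p³, P⁺ [Ne]3s²3p², Be⁺ [He]2s¹.
Approximate IE_2 values (kJ/mol): O 3388, P 1907, Be 1757, Na 4562.
Putting it together, IE_2: Be < P < O < Na.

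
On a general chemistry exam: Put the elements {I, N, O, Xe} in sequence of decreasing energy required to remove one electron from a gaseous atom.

N is in period 2, group 15; O is in period 2, group 16; I is in period 5, group 17; Xe is in period 5, group 18.
Across a period the outer electron is held more tightly (higher IE₁); down a group it sits in a higher shell, more shielded, and comes off more easily.
Here both period and group differ, so the two effects have to be weighed against each other.
Xe > I: both are in period 5; the period trend gives Xe the larger value.
O > Xe: period and group pull opposite ways; the down-group shift dominates (1314 vs 1170 kJ/mol).
N > O: this pair runs against the simple trend — see the exception note.
Note the exception: N has a higher first ionization energy than O, contrary to the simple trend — pairing an electron in O's 2p⁴ costs repulsion energy, so O ionizes more easily than half-filled N (2p³).
For reference (kJ/mol): N 1402, O 1314, I 1008, Xe 1170.
So from highest to lowest: N > O > Xe > I.

N > O > Xe > I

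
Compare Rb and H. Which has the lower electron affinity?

H is in period 1, group 1; Rb is in period 5, group 1.
Atoms with high Z_eff and room in the valence shell (especially the halogens) have the most exothermic electron affinities.
All are in group 1, so electron affinity increases up the group.
So Rb has the lower electron affinity (Rb < H).

Rb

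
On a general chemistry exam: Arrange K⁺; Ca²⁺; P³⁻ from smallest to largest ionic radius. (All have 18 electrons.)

All of these have 18 electrons, so size is governed by nuclear charge alone: the more protons, the stronger the pull on the same electron cloud, and the smaller the ion.
Nuclear charges: Ca²⁺ (Z=20), K⁺ (Z=19), P³⁻ (Z=15).
Smallest to largest: Ca²⁺ < K⁺ < P³⁻.

Ca²⁺ < K⁺ < P³⁻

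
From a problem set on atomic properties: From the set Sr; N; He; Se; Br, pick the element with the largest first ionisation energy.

He

First ionization energy rises across a period (greater Z_eff holds electrons more tightly) and falls down a group (valence electrons are farther from the nucleus).
Here both period and group differ, so the two effects have to be weighed against each other.
Se > Sr: both effects reinforce here, so Se is clearly the higher of the two.
Br > Se: Br lies to the right of Se in period 4, so the across-period effect alone puts Br higher.
N > Br: the two effects oppose for this pair; the down-group effect wins (1402 vs 1140 kJ/mol).
He > N: relative to N, both the across-period and down-group shifts push He's first ionization energy up.
For reference (kJ/mol): He 2372, N 1402, Se 941, Br 1140, Sr 550.
The largest first ionisation energy among these belongs to He.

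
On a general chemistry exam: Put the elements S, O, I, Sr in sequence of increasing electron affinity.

O is in period 2, group 16; S is in period 3, group 16; Sr is in period 5, group 2; I is in period 5, group 17.
Electron affinity generally becomes more exothermic across a period toward the halogens and less exothermic down a group.
Neither a single period nor a single group — weigh both effects.
O > Sr: both effects reinforce here, so O is clearly the higher of the two.
S > O: this pair runs against the simple trend — see the exception note.
I > S: the two effects oppose for this pair; the across-period effect wins (295 vs 200 kJ/mol).
Note the exception: S has a higher electron affinity than O, contrary to the simple trend — the compact 2p subshell of O repels the added electron more than S's larger 3p does.
Tabulated electron affinity (kJ/mol): O 141, S 200, Sr 5, I 295.
So from lowest to highest: Sr < O < S < I.

Sr, O, S, I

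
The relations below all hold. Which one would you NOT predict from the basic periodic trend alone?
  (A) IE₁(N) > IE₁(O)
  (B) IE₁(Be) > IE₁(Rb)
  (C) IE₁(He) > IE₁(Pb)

(A)

The general trend: IE₁ increases across a period and decreases down a group.
(A) N (period 2, group 15) vs O (period 2, group 16): the stated order contradicts the simple trend.
(B) Be (period 2, group 2) vs Rb (period 5, group 1): the stated order agrees with the simple trend.
(C) He (period 1, group 18) vs Pb (period 6, group 14): the stated order agrees with the simple trend.
The exception is (A): pairing an electron in O's 2p⁴ costs repulsion energy, so O ionizes more easily than half-filled N (2p³).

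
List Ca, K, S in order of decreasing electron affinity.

S, K, Ca

Atoms with high Z_eff and room in the valence shell (especially the halogens) have the most exothermic electron affinities.
These span different periods and groups, so the two trends combine.
K > Ca: this pair runs against the simple trend — see the exception note.
S > K: relative to K, both the across-period and down-group shifts push S's electron affinity up.
Note the exception: K has a higher electron affinity than Ca, contrary to the simple trend — adding an electron to Ca (ns²) has to open a new, higher-energy np subshell, which is unfavourable.
Tabulated electron affinity (kJ/mol): S 200, K 48, Ca 2.
So from highest to lowest: S > K > Ca.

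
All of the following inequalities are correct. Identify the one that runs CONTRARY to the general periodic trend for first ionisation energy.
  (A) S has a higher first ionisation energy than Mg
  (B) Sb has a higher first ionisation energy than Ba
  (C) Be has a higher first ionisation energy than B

(C)

The general trend: first ionisation energy increases across a period and decreases down a group.
(A) S (period 3, group 16) vs Mg (period 3, group 2): the stated order agrees with the simple trend.
(B) Sb (period 5, group 15) vs Ba (period 6, group 2): the stated order agrees with the simple trend.
(C) Be (period 2, group 2) vs B (period 2, group 13): the stated order contradicts the simple trend.
The exception is (C): removing B's lone 2p electron is easier than breaking Be's filled 2s².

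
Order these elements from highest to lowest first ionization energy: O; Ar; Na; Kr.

O is in period 2, group 16; Na is in period 3, group 1; Ar is in period 3, group 18; Kr is in period 4, group 18.
First ionization energy rises across a period (greater Z_eff holds electrons more tightly) and falls down a group (valence electrons are farther from the nucleus).
Neither a single period nor a single group — weigh both effects.
O > Na: both effects reinforce here, so O is clearly the higher of the two.
Kr > O: the two effects oppose for this pair; the across-period effect wins (1351 vs 1314 kJ/mol).
Ar > Kr: they share group 18; the group trend gives Ar the larger value.
Approximate values (kJ/mol): O 1314, Na 496, Ar 1521, Kr 1351.
So from highest to lowest: Ar > Kr > O > Na.

Ar > Kr > O > Na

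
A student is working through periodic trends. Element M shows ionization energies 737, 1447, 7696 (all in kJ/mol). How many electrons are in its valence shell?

2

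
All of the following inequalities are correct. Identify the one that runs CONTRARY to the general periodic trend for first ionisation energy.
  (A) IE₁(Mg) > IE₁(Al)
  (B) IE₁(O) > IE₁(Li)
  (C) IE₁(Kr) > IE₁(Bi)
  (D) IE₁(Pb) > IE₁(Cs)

The general trend: first ionisation energy increases across a period and decreases down a group.
(A) Mg (period 3, group 2) vs Al (period 3, group 13): the stated order contradicts the simple trend.
(B) O (period 2, group 16) vs Li (period 2, group 1): the stated order agrees with the simple trend.
(C) Kr (period 4, group 18) vs Bi (period 6, group 15): the stated order agrees with the simple trend.
(D) Pb (period 6, group 14) vs Cs (period 6, group 1): the stated order agrees with the simple trend.
The exception is (A): Al's single 3p electron is easier to remove than one from Mg's filled 3s².

(A)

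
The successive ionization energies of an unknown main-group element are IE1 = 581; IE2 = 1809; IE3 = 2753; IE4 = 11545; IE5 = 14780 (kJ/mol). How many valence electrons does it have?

3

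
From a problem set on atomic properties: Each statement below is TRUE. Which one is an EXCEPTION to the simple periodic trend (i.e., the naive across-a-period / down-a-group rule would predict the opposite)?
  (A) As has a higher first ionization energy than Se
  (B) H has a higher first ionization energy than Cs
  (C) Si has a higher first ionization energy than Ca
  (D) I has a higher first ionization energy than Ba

(A)

The general trend: first ionization energy increases across a period and decreases down a group.
(A) As (period 4, group 15) vs Se (period 4, group 16): the stated order contradicts the simple trend.
(B) H (period 1, group 1) vs Cs (period 6, group 1): the stated order agrees with the simple trend.
(C) Si (period 3, group 14) vs Ca (period 4, group 2): the stated order agrees with the simple trend.
(D) I (period 5, group 17) vs Ba (period 6, group 2): the stated order agrees with the simple trend.
The exception is (A): Se (4p⁴) ionizes more easily than half-filled As (4p³).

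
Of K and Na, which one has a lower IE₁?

Na is in period 3, group 1; K is in period 4, group 1.
First ionization energy rises across a period (greater Z_eff holds electrons more tightly) and falls down a group (valence electrons are farther from the nucleus).
All are in group 1, so first ionization energy increases up the group.
So K has the lower IE₁ (K < Na).

K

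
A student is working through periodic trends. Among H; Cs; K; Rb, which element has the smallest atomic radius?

H is in period 1, group 1; K is in period 4, group 1; Rb is in period 5, group 1; Cs is in period 6, group 1.
Moving right in a period, electrons are added to the same shell under a stronger nuclear pull, so atoms get smaller; moving down, a new shell is opened and atoms get larger.
All are in group 1, so atomic radius increases down the group.
The smallest atomic radius among these belongs to H.

H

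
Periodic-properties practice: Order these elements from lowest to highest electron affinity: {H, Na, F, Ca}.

Ca < Na < H < F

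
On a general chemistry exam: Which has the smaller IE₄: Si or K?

Si

Consider each +3 ion: Si³⁺ still has 1 valence electron; K³⁺ is already 2 electrons into the core.
Core electrons are held far more tightly than valence electrons, so K tops the IE_4 order.
Approximate IE_4 values (kJ/mol): Si 4356, K 5877.
Overall IE_4 order: Si < K.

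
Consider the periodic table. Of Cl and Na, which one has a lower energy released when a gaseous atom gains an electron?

Na

Na is in period 3, group 1; Cl is in period 3, group 17.
Adding an electron releases more energy for atoms nearer the top right (short of the noble gases).
All lie in period 3, so electron affinity increases left to right.
So Na has the lower energy released when a gaseous atom gains an electron (Na < Cl).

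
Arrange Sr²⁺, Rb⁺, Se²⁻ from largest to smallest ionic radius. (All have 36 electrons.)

All of these have 36 electrons, so size is governed by nuclear charge alone: the more protons, the stronger the pull on the same electron cloud, and the smaller the ion.
Nuclear charges: Sr²⁺ (Z=38), Rb⁺ (Z=37), Se²⁻ (Z=34).
Largest to smallest: Se²⁻ > Rb⁺ > Sr²⁺.

Se²⁻, Rb⁺, Sr²⁺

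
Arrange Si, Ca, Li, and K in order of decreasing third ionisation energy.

Consider each +2 ion: Si²⁺ still has 2 valence electrons; Ca²⁺ is the bare [Ar] core; Li²⁺ is already 1 electron into the core; K²⁺ is already 1 electron into the core.
Pulling an electron out of a noble-gas core costs far more than removing a remaining valence electron, so K, Ca and Li sit at the high end of IE_3.
The numbers (kJ/mol): Si 3232, Ca 4912, Li 11815, K 4420.
Putting it together, IE_3: Si < K < Ca < Li.

Li > Ca > K > Si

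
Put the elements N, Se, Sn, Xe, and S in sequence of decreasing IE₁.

Removing the outermost electron gets harder across a period and easier down a group.
These span different periods and groups, so the two trends combine.
Se > Sn: relative to Sn, both the across-period and down-group shifts push Se's first ionization energy up.
S > Se: they share group 16; the group trend gives S the larger value.
Xe > S: period and group pull opposite ways; the across-period shift dominates (1170 vs 1000 kJ/mol).
N > Xe: period and group pull opposite ways; the down-group shift dominates (1402 vs 1170 kJ/mol).
Approximate values (kJ/mol): N 1402, S 1000, Se 941, Sn 709, Xe 1170.
So from highest to lowest: N > Xe > S > Se > Sn.

N, Xe, S, Se, Sn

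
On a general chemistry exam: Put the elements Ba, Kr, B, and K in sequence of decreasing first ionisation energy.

Kr > B > Ba > K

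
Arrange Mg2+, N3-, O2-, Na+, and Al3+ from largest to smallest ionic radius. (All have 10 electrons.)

All of these have 10 electrons, so size is governed by nuclear charge alone: the more protons, the stronger the pull on the same electron cloud, and the smaller the ion.
Nuclear charges: Al3+ (Z=13), Mg2+ (Z=12), Na+ (Z=11), O2- (Z=8), N3- (Z=7).
Largest to smallest: N3- > O2- > Na+ > Mg2+ > Al3+.

N3- > O2- > Na+ > Mg2+ > Al3+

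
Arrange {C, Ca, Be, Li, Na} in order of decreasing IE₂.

Li > Na > C > Be > Ca

Consider each +1 ion: C⁺ still has 3 valence electrons; Ca⁺ still has 1 valence electron; Be⁺ still has 1 valence electron; Li⁺ is the bare [He] core; Na⁺ is the bare [Ne] core.
Breaking into a closed-shell core is much more expensive than removing a leftover valence electron — Na and Li have the largest IE_2 here.
Valence configurations: C⁺ [He]2s²2p¹, Ca⁺ [Ar]4s¹, Be⁺ [He]2s¹.
The numbers (kJ/mol): C 2353, Ca 1145, Be 1757, Li 7298, Na 4562.
So the second ionization energies run Ca < Be < C < Na < Li.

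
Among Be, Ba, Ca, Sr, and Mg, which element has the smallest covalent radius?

Be

Be is in period 2, group 2; Mg is in period 3, group 2; Ca is in period 4, group 2; Sr is in period 5, group 2; Ba is in period 6, group 2.
Atomic radius shrinks across a period as nuclear charge pulls the same shell inward, and grows down a group as new shells are added.
All are in group 2, so atomic radius increases down the group.
The smallest covalent radius among these belongs to Be.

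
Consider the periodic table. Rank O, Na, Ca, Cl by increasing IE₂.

IE_2 is the cost of taking one more electron from the +1 cation: O⁺ still has 5 valence electrons; Na⁺ is the bare [Ne] core; Ca⁺ still has 1 valence electron; Cl⁺ still has 6 valence electrons.
Core electrons are held far more tightly than valence electrons, so Na tops the IE_2 order.
Valence configurations: O⁺ [He]2s²2p³, Ca⁺ [Ar]4s¹, Cl⁺ [Ne]3s²3p⁴.
Approximate IE_2 values (kJ/mol): O 3388, Na 4562, Ca 1145, Cl 2298.
Putting it together, IE_2: Ca < Cl < O < Na.

Ca < Cl < O < Na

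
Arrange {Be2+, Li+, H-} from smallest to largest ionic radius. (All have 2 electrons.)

All of these have 2 electrons, so size is governed by nuclear charge alone: the more protons, the stronger the pull on the same electron cloud, and the smaller the ion.
Nuclear charges: Be2+ (Z=4), Li+ (Z=3), H- (Z=1).
Smallest to largest: Be2+ < Li+ < H-.

Be2+ < Li+ < H-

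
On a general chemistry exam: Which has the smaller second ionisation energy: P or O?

Consider each +1 ion: P⁺ still has 4 valence electrons; O⁺ still has 5 valence electrons.
All are still removing valence electrons, so compare the +1 ions as you would atoms: IE_2 generally rises across a period (higher Z_eff) and falls down a group (larger shell), subject to the usual subshell exceptions.
Valence configurations: P⁺ [Ne]3s²3p², O⁺ [He]2s²2p³.
Tabulated IE_2 (kJ/mol): P 1907, O 3388.
Putting it together, IE_2: P < O.

P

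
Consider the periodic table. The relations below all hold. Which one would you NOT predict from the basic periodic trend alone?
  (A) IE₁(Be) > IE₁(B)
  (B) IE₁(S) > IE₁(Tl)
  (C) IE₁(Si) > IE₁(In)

(A)

The general trend: first ionization energy increases across a period and decreases down a group.
(A) Be (period 2, group 2) vs B (period 2, group 13): the stated order contradicts the simple trend.
(B) S (period 3, group 16) vs Tl (period 6, group 13): the stated order agrees with the simple trend.
(C) Si (period 3, group 14) vs In (period 5, group 13): the stated order agrees with the simple trend.
The exception is (A): removing B's lone 2p electron is easier than breaking Be's filled 2s².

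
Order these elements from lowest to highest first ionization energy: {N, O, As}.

As < O < N

N is in period 2, group 15; O is in period 2, group 16; As is in period 4, group 15.
IE₁ increases left→right with effective nuclear charge and decreases top→bottom as the valence shell moves farther out.
Neither a single period nor a single group — weigh both effects.
O > As: both effects reinforce here, so O is clearly the higher of the two.
N > O: this pair runs against the simple trend — see the exception note.
Note the exception: N has a higher first ionization energy than O, contrary to the simple trend — pairing an electron in O's 2p⁴ costs repulsion energy, so O ionizes more easily than half-filled N (2p³).
Approximate values (kJ/mol): N 1402, O 1314, As 947.
So from lowest to highest: As < O < N.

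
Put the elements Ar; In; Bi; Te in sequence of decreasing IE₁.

Across a period the outer electron is held more tightly (higher IE₁); down a group it sits in a higher shell, more shielded, and comes off more easily.
These span different periods and groups, so the two trends combine.
Bi > In: the two effects oppose for this pair; the across-period effect wins (703 vs 558 kJ/mol).
Te > Bi: both effects reinforce here, so Te is clearly the higher of the two.
Ar > Te: both effects reinforce here, so Ar is clearly the higher of the two.
Tabulated first ionization energy (kJ/mol): Ar 1521, In 558, Te 869, Bi 703.
So from highest to lowest: Ar > Te > Bi > In.

Ar > Te > Bi > In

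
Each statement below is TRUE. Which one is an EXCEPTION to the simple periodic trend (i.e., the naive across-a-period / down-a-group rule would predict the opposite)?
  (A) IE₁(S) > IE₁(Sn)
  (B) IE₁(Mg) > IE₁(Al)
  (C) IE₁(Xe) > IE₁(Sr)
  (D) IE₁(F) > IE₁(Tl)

The general trend: first ionisation energy increases across a period and decreases down a group.
(A) S (period 3, group 16) vs Sn (period 5, group 14): the stated order agrees with the simple trend.
(B) Mg (period 3, group 2) vs Al (period 3, group 13): the stated order contradicts the simple trend.
(C) Xe (period 5, group 18) vs Sr (period 5, group 2): the stated order agrees with the simple trend.
(D) F (period 2, group 17) vs Tl (period 6, group 13): the stated order agrees with the simple trend.
The exception is (B): Al's single 3p electron is easier to remove than one from Mg's filled 3s².

(B)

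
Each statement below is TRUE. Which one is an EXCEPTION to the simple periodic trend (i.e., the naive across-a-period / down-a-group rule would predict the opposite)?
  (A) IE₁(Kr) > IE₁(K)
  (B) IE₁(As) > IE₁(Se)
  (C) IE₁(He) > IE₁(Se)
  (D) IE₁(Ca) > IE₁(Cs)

(B)

The general trend: IE₁ increases across a period and decreases down a group.
(A) Kr (period 4, group 18) vs K (period 4, group 1): the stated order agrees with the simple trend.
(B) As (period 4, group 15) vs Se (period 4, group 16): the stated order contradicts the simple trend.
(C) He (period 1, group 18) vs Se (period 4, group 16): the stated order agrees with the simple trend.
(D) Ca (period 4, group 2) vs Cs (period 6, group 1): the stated order agrees with the simple trend.
The exception is (B): Se (4p⁴) ionizes more easily than half-filled As (4p³).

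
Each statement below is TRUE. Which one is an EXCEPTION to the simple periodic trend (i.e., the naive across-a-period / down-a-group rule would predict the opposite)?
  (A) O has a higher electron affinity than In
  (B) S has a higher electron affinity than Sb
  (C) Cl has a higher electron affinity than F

(C)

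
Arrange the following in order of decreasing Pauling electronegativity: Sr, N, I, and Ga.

N is in period 2, group 15; Ga is in period 4, group 13; Sr is in period 5, group 2; I is in period 5, group 17.
Smaller atoms with higher effective nuclear charge are more electronegative.
Neither a single period nor a single group — weigh both effects.
Ga > Sr: both effects reinforce here, so Ga is clearly the higher of the two.
I > Ga: period and group pull opposite ways; the across-period shift dominates (2.66 vs 1.81).
N > I: period and group pull opposite ways; the down-group shift dominates (3.04 vs 2.66).
Approximate values (Pauling): N 3.04, Ga 1.81, Sr 0.95, I 2.66.
So from highest to lowest: N > I > Ga > Sr.

N, I, Ga, Sr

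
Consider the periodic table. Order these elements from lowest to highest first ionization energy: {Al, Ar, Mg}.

First ionization energy rises across a period (greater Z_eff holds electrons more tightly) and falls down a group (valence electrons are farther from the nucleus).
All lie in period 3; the across-period trend (first ionization energy increases left to right) applies, with the exception below.
Note the exception: Mg has a higher first ionization energy than Al, contrary to the simple trend — Al's single 3p electron is easier to remove than one from Mg's filled 3s².
For reference (kJ/mol): Mg 738, Al 578, Ar 1521.
So from lowest to highest: Al < Mg < Ar.

Al < Mg < Ar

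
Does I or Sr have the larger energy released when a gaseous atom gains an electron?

Electron affinity generally becomes more exothermic across a period toward the halogens and less exothermic down a group.
All lie in period 5, so electron affinity increases left to right.
So I has the larger energy released when a gaseous atom gains an electron (I > Sr).

I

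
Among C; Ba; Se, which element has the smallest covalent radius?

C

Radius decreases left→right (rising Z_eff, same n) and increases top→bottom (higher n).
Neither a single period nor a single group — weigh both effects.
Se > C: period and group pull opposite ways; the down-group shift dominates (116 vs 75 pm).
Ba > Se: relative to Se, both the across-period and down-group shifts push Ba's atomic radius up.
Approximate values (pm): C 75, Se 116, Ba 196.
The smallest covalent radius among these belongs to C.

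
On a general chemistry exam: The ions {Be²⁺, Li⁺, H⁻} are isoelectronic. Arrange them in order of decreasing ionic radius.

H⁻, Li⁺, Be²⁺

All of these have 2 electrons, so size is governed by nuclear charge alone: the more protons, the stronger the pull on the same electron cloud, and the smaller the ion.
Nuclear charges: Be²⁺ (Z=4), Li⁺ (Z=3), H⁻ (Z=1).
Largest to smallest: H⁻ > Li⁺ > Be²⁺.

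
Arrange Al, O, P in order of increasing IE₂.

Al < P < O

Consider each +1 ion: Al⁺ still has 2 valence electrons; O⁺ still has 5 valence electrons; P⁺ still has 4 valence electrons.
All are still removing valence electrons, so compare the +1 ions as you would atoms: IE_2 generally rises across a period (higher Z_eff) and falls down a group (larger shell), subject to the usual subshell exceptions.
Valence configurations: Al⁺ [Ne]3s², O⁺ [He]2s²2p³, P⁺ [Ne]3s²3p².
Tabulated IE_2 (kJ/mol): Al 1817, O 3388, P 1907.
So the second ionization energies run Al < P < O.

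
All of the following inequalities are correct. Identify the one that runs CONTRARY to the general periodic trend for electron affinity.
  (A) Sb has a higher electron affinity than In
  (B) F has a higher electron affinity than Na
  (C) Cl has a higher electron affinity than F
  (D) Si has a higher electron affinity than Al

(C)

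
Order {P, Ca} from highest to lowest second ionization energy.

Consider each +1 ion: P⁺ still has 4 valence electrons; Ca⁺ still has 1 valence electron.
All are still removing valence electrons, so compare the +1 ions as you would atoms: IE_2 generally rises across a period (higher Z_eff) and falls down a group (larger shell), subject to the usual subshell exceptions.
Valence configurations: P⁺ [Ne]3s²3p², Ca⁺ [Ar]4s¹.
The numbers (kJ/mol): P 1907, Ca 1145.
So the second ionization energies run Ca < P.

P, Ca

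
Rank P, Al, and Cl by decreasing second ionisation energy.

Cl > P > Al

IE_2 is the cost of taking one more electron from the +1 cation: P⁺ still has 4 valence electrons; Al⁺ still has 2 valence electrons; Cl⁺ still has 6 valence electrons.
All are still removing valence electrons, so compare the +1 ions as you would atoms: IE_2 generally rises across a period (higher Z_eff) and falls down a group (larger shell), subject to the usual subshell exceptions.
Valence configurations: P⁺ [Ne]3s²3p², Al⁺ [Ne]3s², Cl⁺ [Ne]3s²3p⁴.
The numbers (kJ/mol): P 1907, Al 1817, Cl 2298.
Hence IE_2: Al < P < Cl.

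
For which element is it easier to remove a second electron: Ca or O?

Consider each +1 ion: Ca⁺ still has 1 valence electron; O⁺ still has 5 valence electrons.
All are still removing valence electrons, so compare the +1 ions as you would atoms: IE_2 generally rises across a period (higher Z_eff) and falls down a group (larger shell), subject to the usual subshell exceptions.
Valence configurations: Ca⁺ [Ar]4s¹, O⁺ [He]2s²2p³.
Tabulated IE_2 (kJ/mol): Ca 1145, O 3388.
Hence IE_2: Ca < O.

Ca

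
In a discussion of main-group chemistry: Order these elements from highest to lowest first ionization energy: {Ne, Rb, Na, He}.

He > Ne > Na > Rb

He is in period 1, group 18; Ne is in period 2, group 18; Na is in period 3, group 1; Rb is in period 5, group 1.
Across a period the outer electron is held more tightly (higher IE₁); down a group it sits in a higher shell, more shielded, and comes off more easily.
Here both period and group differ, so the two effects have to be weighed against each other.
Na > Rb: they share group 1; the group trend gives Na the larger value.
Ne > Na: relative to Na, both the across-period and down-group shifts push Ne's first ionization energy up.
He > Ne: they share group 18; the group trend gives He the larger value.
Approximate values (kJ/mol): He 2372, Ne 2081, Na 496, Rb 403.
So from highest to lowest: He > Ne > Na > Rb.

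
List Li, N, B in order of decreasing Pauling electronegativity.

Smaller atoms with higher effective nuclear charge are more electronegative.
All lie in period 2, so electronegativity increases left to right.
So from highest to lowest: N > B > Li.

N > B > Li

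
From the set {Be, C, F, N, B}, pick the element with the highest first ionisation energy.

F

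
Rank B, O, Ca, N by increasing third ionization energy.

After 2 electrons have been removed, what remains? B²⁺ still has 1 valence electron; O²⁺ still has 4 valence electrons; Ca²⁺ is the bare [Ar] core; N²⁺ still has 3 valence electrons.
Usually core removal costs more than valence removal, but here the competition is close: a tightly held n=2 valence electron can cost more to remove than an n=3 core electron, so the actual values have to decide it.
Valence configurations: B²⁺ [He]2s¹, O²⁺ [He]2s²2p², N²⁺ [He]2s²2p¹.
Approximate IE_3 values (kJ/mol): B 3660, O 5300, Ca 4912, N 4578.
Hence IE_3: B < N < Ca < O.

B < N < Ca < O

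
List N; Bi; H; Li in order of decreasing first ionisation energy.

N, H, Bi, Li

Removing the outermost electron gets harder across a period and easier down a group.
These span different periods and groups, so the two trends combine.
Bi > Li: period and group pull opposite ways; the across-period shift dominates (703 vs 520 kJ/mol).
H > Bi: the two effects oppose for this pair; the down-group effect wins (1312 vs 703 kJ/mol).
N > H: the two effects oppose for this pair; the across-period effect wins (1402 vs 1312 kJ/mol).
Tabulated first ionization energy (kJ/mol): H 1312, Li 520, N 1402, Bi 703.
So from highest to lowest: N > H > Bi > Li.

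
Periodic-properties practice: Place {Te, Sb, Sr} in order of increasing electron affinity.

Sr, Sb, Te

Sr is in period 5, group 2; Sb is in period 5, group 15; Te is in period 5, group 16.
EA tends to increase across a period and decrease down a group, though the pattern is less regular than for IE or radius.
All lie in period 5, so electron affinity increases left to right.
So from lowest to highest: Sr < Sb < Te.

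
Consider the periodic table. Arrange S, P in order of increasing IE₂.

The second ionization energy removes an electron from the +1 ion. For each element: S⁺ still has 5 valence electrons; P⁺ still has 4 valence electrons.
All are still removing valence electrons, so compare the +1 ions as you would atoms: IE_2 generally rises across a period (higher Z_eff) and falls down a group (larger shell), subject to the usual subshell exceptions.
Valence configurations: S⁺ [Ne]3s²3p³, P⁺ [Ne]3s²3p².
The numbers (kJ/mol): S 2252, P 1907.
Hence IE_2: P < S.

P < S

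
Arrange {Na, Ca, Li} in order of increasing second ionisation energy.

Ca, Na, Li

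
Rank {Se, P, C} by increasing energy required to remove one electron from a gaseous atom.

C is in period 2, group 14; P is in period 3, group 15; Se is in period 4, group 16.
IE₁ increases left→right with effective nuclear charge and decreases top→bottom as the valence shell moves farther out.
A diagonal step moves right (one effect) and down (the opposite effect) at once.
P > Se: period and group pull opposite ways; the down-group shift dominates (1012 vs 941 kJ/mol).
C > P: the two effects oppose for this pair; the down-group effect wins (1086 vs 1012 kJ/mol).
For reference (kJ/mol): C 1086, P 1012, Se 941.
So from lowest to highest: Se < P < C.

Se, P, C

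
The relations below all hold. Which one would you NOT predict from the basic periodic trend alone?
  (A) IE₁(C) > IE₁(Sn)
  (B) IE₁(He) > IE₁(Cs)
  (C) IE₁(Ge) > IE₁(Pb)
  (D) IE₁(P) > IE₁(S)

(D)

The general trend: IE₁ increases across a period and decreases down a group.
(A) C (period 2, group 14) vs Sn (period 5, group 14): the stated order agrees with the simple trend.
(B) He (period 1, group 18) vs Cs (period 6, group 1): the stated order agrees with the simple trend.
(C) Ge (period 4, group 14) vs Pb (period 6, group 14): the stated order agrees with the simple trend.
(D) P (period 3, group 15) vs S (period 3, group 16): the stated order contradicts the simple trend.
The exception is (D): S (3p⁴) ionizes more easily than half-filled P (3p³) because the paired 3p electron in S is pushed out by e⁻–e⁻ repulsion.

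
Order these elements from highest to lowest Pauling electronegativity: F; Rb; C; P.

F > C > P > Rb

C is in period 2, group 14; F is in period 2, group 17; P is in period 3, group 15; Rb is in period 5, group 1.
EN rises left→right (higher Z_eff, smaller atoms) and falls top→bottom (larger, more shielded atoms).
Neither a single period nor a single group — weigh both effects.
P > Rb: relative to Rb, both the across-period and down-group shifts push P's electronegativity up.
C > P: period and group pull opposite ways; the down-group shift dominates (2.55 vs 2.19).
F > C: F lies to the right of C in period 2, so the across-period effect alone puts F higher.
Tabulated electronegativity (Pauling): C 2.55, F 3.98, P 2.19, Rb 0.82.
So from highest to lowest: F > C > P > Rb.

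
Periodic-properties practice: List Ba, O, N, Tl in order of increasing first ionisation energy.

N is in period 2, group 15; O is in period 2, group 16; Ba is in period 6, group 2; Tl is in period 6, group 13.
IE₁ increases left→right with effective nuclear charge and decreases top→bottom as the valence shell moves farther out.
These span different periods and groups, so the two trends combine.
Tl > Ba: both are in period 6; the period trend gives Tl the larger value.
O > Tl: both effects reinforce here, so O is clearly the higher of the two.
N > O: this pair runs against the simple trend — see the exception note.
Note the exception: N has a higher first ionization energy than O, contrary to the simple trend — pairing an electron in O's 2p⁴ costs repulsion energy, so O ionizes more easily than half-filled N (2p³).
Tabulated first ionization energy (kJ/mol): N 1402, O 1314, Ba 503, Tl 589.
So from lowest to highest: Ba < Tl < O < N.

Ba, Tl, O, N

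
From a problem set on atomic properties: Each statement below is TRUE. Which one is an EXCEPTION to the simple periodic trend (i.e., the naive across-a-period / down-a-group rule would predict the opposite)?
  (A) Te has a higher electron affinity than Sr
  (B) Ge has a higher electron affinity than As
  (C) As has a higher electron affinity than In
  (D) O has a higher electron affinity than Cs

The general trend: electron affinity increases across a period and decreases down a group.
(A) Te (period 5, group 16) vs Sr (period 5, group 2): the stated order agrees with the simple trend.
(B) Ge (period 4, group 14) vs As (period 4, group 15): the stated order contradicts the simple trend.
(C) As (period 4, group 15) vs In (period 5, group 13): the stated order agrees with the simple trend.
(D) O (period 2, group 16) vs Cs (period 6, group 1): the stated order agrees with the simple trend.
The exception is (B): adding an electron to As's half-filled 4p³ is unfavourable, so Ge (4p²) has the more exothermic EA.

(B)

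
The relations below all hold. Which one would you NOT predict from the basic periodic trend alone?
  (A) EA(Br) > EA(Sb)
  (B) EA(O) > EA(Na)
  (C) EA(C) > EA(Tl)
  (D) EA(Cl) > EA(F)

The general trend: electron affinity increases across a period and decreases down a group.
(A) Br (period 4, group 17) vs Sb (period 5, group 15): the stated order agrees with the simple trend.
(B) O (period 2, group 16) vs Na (period 3, group 1): the stated order agrees with the simple trend.
(C) C (period 2, group 14) vs Tl (period 6, group 13): the stated order agrees with the simple trend.
(D) Cl (period 3, group 17) vs F (period 2, group 17): the stated order contradicts the simple trend.
The exception is (D): F's small 2p subshell makes the incoming electron feel strong e⁻–e⁻ repulsion, so Cl actually releases more energy on gaining an electron.

(D)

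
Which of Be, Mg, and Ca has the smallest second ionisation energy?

Ca

IE_2 is the cost of taking one more electron from the +1 cation: Be⁺ still has 1 valence electron; Mg⁺ still has 1 valence electron; Ca⁺ still has 1 valence electron.
All are still removing valence electrons, so compare the +1 ions as you would atoms: IE_2 generally rises across a period (higher Z_eff) and falls down a group (larger shell), subject to the usual subshell exceptions.
Valence configurations: Be⁺ [He]2s¹, Mg⁺ [Ne]3s¹, Ca⁺ [Ar]4s¹.
The numbers (kJ/mol): Be 1757, Mg 1451, Ca 1145.
Hence IE_2: Ca < Mg < Be.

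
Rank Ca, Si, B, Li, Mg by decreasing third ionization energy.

After 2 electrons have been removed, what remains? Ca²⁺ is the bare [Ar] core; Si²⁺ still has 2 valence electrons; B²⁺ still has 1 valence electron; Li²⁺ is already 1 electron into the core; Mg²⁺ is the bare [Ne] core.
Core electrons are held far more tightly than valence electrons, so Ca, Mg and Li top the IE_3 order.
Valence configurations: Si²⁺ [Ne]3s², B²⁺ [He]2s¹.
Approximate IE_3 values (kJ/mol): Ca 4912, Si 3232, B 3660, Li 11815, Mg 7733.
Putting it together, IE_3: Si < B < Ca < Mg < Li.

Li, Mg, Ca, B, Si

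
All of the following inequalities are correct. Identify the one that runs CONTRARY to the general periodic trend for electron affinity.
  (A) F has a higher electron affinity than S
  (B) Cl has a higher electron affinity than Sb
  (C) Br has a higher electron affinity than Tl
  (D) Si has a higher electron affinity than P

(D)

The general trend: electron affinity increases across a period and decreases down a group.
(A) F (period 2, group 17) vs S (period 3, group 16): the stated order agrees with the simple trend.
(B) Cl (period 3, group 17) vs Sb (period 5, group 15): the stated order agrees with the simple trend.
(C) Br (period 4, group 17) vs Tl (period 6, group 13): the stated order agrees with the simple trend.
(D) Si (period 3, group 14) vs P (period 3, group 15): the stated order contradicts the simple trend.
The exception is (D): adding an electron to P's half-filled 3p³ is unfavourable, so Si (3p²) has the more exothermic EA.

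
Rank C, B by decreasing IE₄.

After 3 electrons have been removed, what remains? C³⁺ still has 1 valence electron; B³⁺ is the bare [He] core.
Pulling an electron out of a noble-gas core costs far more than removing a remaining valence electron, so B sits at the high end of IE_4.
Tabulated IE_4 (kJ/mol): C 6223, B 25026.
So the fourth ionization energies run C < B.

B > C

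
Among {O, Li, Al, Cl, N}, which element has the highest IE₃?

Li

After 2 electrons have been removed, what remains? O²⁺ still has 4 valence electrons; Li²⁺ is already 1 electron into the core; Al²⁺ still has 1 valence electron; Cl²⁺ still has 5 valence electrons; N²⁺ still has 3 valence electrons.
Core electrons are held far more tightly than valence electrons, so Li tops the IE_3 order.
Valence configurations: O²⁺ [He]2s²2p², Al²⁺ [Ne]3s¹, Cl²⁺ [Ne]3s²3p³, N²⁺ [He]2s²2p¹.
Approximate IE_3 values (kJ/mol): O 5300, Li 11815, Al 2745, Cl 3822, N 4578.
So the third ionization energies run Al < Cl < N < O < Li.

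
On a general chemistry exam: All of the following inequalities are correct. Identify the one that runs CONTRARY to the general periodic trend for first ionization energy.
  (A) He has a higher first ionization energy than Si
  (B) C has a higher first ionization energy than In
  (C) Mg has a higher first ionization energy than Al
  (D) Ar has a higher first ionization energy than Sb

The general trend: first ionization energy increases across a period and decreases down a group.
(A) He (period 1, group 18) vs Si (period 3, group 14): the stated order agrees with the simple trend.
(B) C (period 2, group 14) vs In (period 5, group 13): the stated order agrees with the simple trend.
(C) Mg (period 3, group 2) vs Al (period 3, group 13): the stated order contradicts the simple trend.
(D) Ar (period 3, group 18) vs Sb (period 5, group 15): the stated order agrees with the simple trend.
The exception is (C): Al's single 3p electron is easier to remove than one from Mg's filled 3s².

(C)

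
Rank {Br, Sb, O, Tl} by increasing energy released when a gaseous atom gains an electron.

Tl < Sb < O < Br

O is in period 2, group 16; Br is in period 4, group 17; Sb is in period 5, group 15; Tl is in period 6, group 13.
Electron affinity generally becomes more exothermic across a period toward the halogens and less exothermic down a group.
Here both period and group differ, so the two effects have to be weighed against each other.
Sb > Tl: relative to Tl, both the across-period and down-group shifts push Sb's electron affinity up.
O > Sb: relative to Sb, both the across-period and down-group shifts push O's electron affinity up.
Br > O: period and group pull opposite ways; the across-period shift dominates (325 vs 141 kJ/mol).
Approximate values (kJ/mol): O 141, Br 325, Sb 103, Tl 19.
So from lowest to highest: Tl < Sb < O < Br.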